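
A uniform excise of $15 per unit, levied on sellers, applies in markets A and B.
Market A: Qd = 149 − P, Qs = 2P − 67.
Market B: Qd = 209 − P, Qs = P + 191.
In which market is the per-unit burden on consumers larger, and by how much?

Market A, by $2.5.

Market A: pre-tax P* = $72, Q* = 77; post-tax Q = 67; per-unit burden on consumers = $10.
Market B: pre-tax P* = $9, Q* = 200; post-tax Q = 192.5; per-unit burden on consumers = $7.5.
Difference: $10 vs $7.5 → market A is larger by $2.5.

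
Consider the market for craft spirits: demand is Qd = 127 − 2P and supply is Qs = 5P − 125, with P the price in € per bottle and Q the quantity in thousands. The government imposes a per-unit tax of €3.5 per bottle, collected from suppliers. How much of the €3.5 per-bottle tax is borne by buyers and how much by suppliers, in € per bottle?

Buyers bear €2.5 per bottle; suppliers bear €1 per bottle.

Without the tax, 127 − 2P = 5P − 125 gives 7P = 252, so P* = €36 and Q* = 55.
With the tax collected from suppliers, supply shifts: Qs = 5(P − 3.5) − 125.
New equilibrium: buyers pay €38.5, suppliers receive €35, Q = 50. (Wedge: Pb − Ps = 3.5.)
Burden on buyers: €2.5; on suppliers: €1. (They sum to €3.5.)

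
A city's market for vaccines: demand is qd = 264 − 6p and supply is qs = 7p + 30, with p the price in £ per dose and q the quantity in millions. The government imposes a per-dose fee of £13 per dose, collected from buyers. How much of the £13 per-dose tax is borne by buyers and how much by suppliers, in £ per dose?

Without the tax, 264 − 6p = 7p + 30 gives 13p = 234, so p* = £18 and q* = 156.
With the tax collected from buyers, demand (in seller-price terms) shifts: qd = 264 − 6(p + 13).
New equilibrium: buyers pay £25, suppliers receive £12, q = 114. (Wedge: pb − ps = 13.)
Burden on buyers: £7; on suppliers: £6. (They sum to £13.)
The less price-elastic side of the market bears the larger share of a per-unit tax.

Buyers bear £7 per dose; suppliers bear £6 per dose.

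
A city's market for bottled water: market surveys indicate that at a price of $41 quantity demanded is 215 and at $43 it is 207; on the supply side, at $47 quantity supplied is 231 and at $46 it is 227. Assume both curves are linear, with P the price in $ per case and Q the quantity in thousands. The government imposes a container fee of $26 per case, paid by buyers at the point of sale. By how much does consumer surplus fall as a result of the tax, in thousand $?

Demand slope: (207 − 215)/(43 − 41) = -4, so Qd = 379 − 4P.
Supply slope: (227 − 231)/(46 − 47) = 4, so Qs = 4P + 43.
Before the tax: set 379 − 4P = 4P + 43 → P* = $42, Q* = 211.
With the tax collected from buyers, demand (in seller-price terms) shifts: Qd = 379 − 4(P + 26).
New equilibrium: buyers pay $55, suppliers receive $29, Q = 159. (Wedge: Pb − Ps = 26.)
ΔCS is the trapezoid between Q = 159 and Q = 211 of height $13: ½ · (211 + 159) · 13 = $2405.

Consumer surplus falls by $2405 thousand.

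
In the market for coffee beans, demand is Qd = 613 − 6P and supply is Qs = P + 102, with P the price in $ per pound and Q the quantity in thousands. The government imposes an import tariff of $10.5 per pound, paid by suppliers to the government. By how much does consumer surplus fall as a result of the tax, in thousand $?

Consumer surplus falls by $255.75 thousand.

Before the tax: set 613 − 6P = P + 102 → P* = $73, Q* = 175.
With the tax collected from suppliers, supply shifts: Qs = (P − 10.5) + 102.
New equilibrium: buyers pay $74.5, suppliers receive $64, Q = 166. (Wedge: Pb − Ps = 10.5.)
ΔCS is the trapezoid between Q = 166 and Q = 175 of height $1.5: ½ · (175 + 166) · 1.5 = $255.75.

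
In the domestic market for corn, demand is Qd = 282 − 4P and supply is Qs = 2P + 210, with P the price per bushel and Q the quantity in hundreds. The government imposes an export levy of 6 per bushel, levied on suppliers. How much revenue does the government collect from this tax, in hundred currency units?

Tax revenue = 1356 hundred.

Without the tax, 282 − 4P = 2P + 210 gives 6P = 72, so P* = 12 and Q* = 234.
With the tax collected from suppliers, supply shifts: Qs = 2(P − 6) + 210.
New equilibrium: consumers pay 14, suppliers receive 8, Q = 226. (Wedge: Pb − Ps = 6.)
Revenue = t · Q = 6 · 226 = 1356.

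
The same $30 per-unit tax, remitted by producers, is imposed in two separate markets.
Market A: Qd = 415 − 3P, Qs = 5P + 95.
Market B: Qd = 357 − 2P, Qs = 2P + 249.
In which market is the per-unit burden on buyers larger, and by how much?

Market A, by $3.75.

Market A: pre-tax P* = $40, Q* = 295; post-tax Q = 238.75; per-unit burden on buyers = $18.75.
Market B: pre-tax P* = $27, Q* = 303; post-tax Q = 273; per-unit burden on buyers = $15.
Difference: $18.75 vs $15 → market A is larger by $3.75.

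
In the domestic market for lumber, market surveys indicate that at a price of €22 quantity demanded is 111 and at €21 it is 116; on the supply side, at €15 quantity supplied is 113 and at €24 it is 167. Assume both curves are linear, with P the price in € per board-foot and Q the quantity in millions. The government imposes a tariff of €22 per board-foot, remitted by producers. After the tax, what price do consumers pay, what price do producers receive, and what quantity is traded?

Consumers pay €30; producers receive €8; quantity = 71.

Demand slope: (116 − 111)/(21 − 22) = -5, so Qd = 221 − 5P.
Supply slope: (167 − 113)/(24 − 15) = 6, so Qs = 6P + 23.
Without the tax, 221 − 5P = 6P + 23 gives 11P = 198, so P* = €18 and Q* = 131.
With the tax collected from producers, supply shifts: Qs = 6(P − 22) + 23.
Solving gives Q = 71 with consumers paying €30 and producers receiving €8 (the €22 wedge).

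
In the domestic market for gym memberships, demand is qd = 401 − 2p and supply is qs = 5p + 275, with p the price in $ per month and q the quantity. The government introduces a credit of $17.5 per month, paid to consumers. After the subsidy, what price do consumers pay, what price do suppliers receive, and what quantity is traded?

Consumers pay $5.5; suppliers receive $23; quantity = 390.

Before the subsidy: set 401 − 2p = 5p + 275 → p* = $18, q* = 365.
With a per-unit subsidy paid to consumers, each effectively pays p − 17.5, so demand becomes qd = 401 − 2(p − 17.5).
New equilibrium: consumers pay $5.5, suppliers receive $23, q = 390. (Wedge: pb − ps = −17.5.)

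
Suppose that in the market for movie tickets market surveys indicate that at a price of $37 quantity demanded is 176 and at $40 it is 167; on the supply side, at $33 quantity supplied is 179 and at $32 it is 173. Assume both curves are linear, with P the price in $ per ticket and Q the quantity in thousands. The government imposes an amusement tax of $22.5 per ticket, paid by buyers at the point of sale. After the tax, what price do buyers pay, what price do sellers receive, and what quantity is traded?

Buyers pay $49; sellers receive $26.5; quantity = 140.

Demand slope: (167 − 176)/(40 − 37) = -3, so Qd = 287 − 3P.
Supply slope: (173 − 179)/(32 − 33) = 6, so Qs = 6P − 19.
Without the tax, 287 − 3P = 6P − 19 gives 9P = 306, so P* = $34 and Q* = 185.
With the tax collected from buyers, demand (in seller-price terms) shifts: Qd = 287 − 3(P + 22.5).
New equilibrium: buyers pay $49, sellers receive $26.5, Q = 140. (Wedge: Pb − Ps = 22.5.)
The less price-elastic side of the market bears the larger share of a per-unit tax.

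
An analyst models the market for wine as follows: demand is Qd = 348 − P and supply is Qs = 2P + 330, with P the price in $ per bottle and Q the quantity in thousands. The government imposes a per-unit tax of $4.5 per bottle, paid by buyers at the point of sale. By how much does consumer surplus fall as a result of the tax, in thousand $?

Consumer surplus falls by $1021.5 thousand.

Without the tax, 348 − P = 2P + 330 gives 3P = 18, so P* = $6 and Q* = 342.
With the tax collected from buyers, demand (in seller-price terms) shifts: Qd = 348 − (P + 4.5).
New equilibrium: buyers pay $9, producers receive $4.5, Q = 339. (Wedge: Pb − Ps = 4.5.)
ΔCS is the trapezoid between Q = 339 and Q = 342 of height $3: ½ · (342 + 339) · 3 = $1021.5.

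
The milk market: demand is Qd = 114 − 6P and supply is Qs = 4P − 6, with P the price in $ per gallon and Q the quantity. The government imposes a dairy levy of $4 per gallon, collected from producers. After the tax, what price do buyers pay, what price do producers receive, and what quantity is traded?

Buyers pay $13.6; producers receive $9.6; quantity = 32.4.

Without the tax, 114 − 6P = 4P − 6 gives 10P = 120, so P* = $12 and Q* = 42.
With the tax collected from producers, supply shifts: Qs = 4(P − 4) − 6.
New equilibrium: buyers pay $13.6, producers receive $9.6, Q = 32.4. (Wedge: Pb − Ps = 4.)
The less price-elastic side of the market bears the larger share of a per-unit tax.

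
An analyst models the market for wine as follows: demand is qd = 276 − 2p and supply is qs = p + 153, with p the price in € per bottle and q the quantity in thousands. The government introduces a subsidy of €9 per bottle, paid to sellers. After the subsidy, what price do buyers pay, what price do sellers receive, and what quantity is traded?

Buyers pay €38; sellers receive €47; quantity = 200.

Before the subsidy: set 276 − 2p = p + 153 → p* = €41, q* = 194.
With a per-unit subsidy paid to sellers, each receives p + 9 per unit sold, so supply becomes qs = (p + 9) + 153.
Solving gives q = 200 with buyers paying €38 and sellers receiving €47 (the €9 wedge).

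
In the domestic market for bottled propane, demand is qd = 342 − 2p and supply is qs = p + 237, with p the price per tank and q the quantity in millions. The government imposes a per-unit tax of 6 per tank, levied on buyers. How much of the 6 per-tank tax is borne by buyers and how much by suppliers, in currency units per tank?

Before the tax: set 342 − 2p = p + 237 → p* = 35, q* = 272.
With the tax collected from buyers, demand (in seller-price terms) shifts: qd = 342 − 2(p + 6).
New equilibrium: buyers pay 37, suppliers receive 31, q = 268. (Wedge: pb − ps = 6.)
Burden on buyers: 2; on suppliers: 4. (They sum to 6.)

Buyers bear 2 per tank; suppliers bear 4 per tank.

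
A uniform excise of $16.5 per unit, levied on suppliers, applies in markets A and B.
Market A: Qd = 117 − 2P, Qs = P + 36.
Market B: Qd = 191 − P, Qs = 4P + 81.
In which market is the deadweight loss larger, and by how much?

Market A: pre-tax P* = $27, Q* = 63; post-tax Q = 52; deadweight loss = $90.75.
Market B: pre-tax P* = $22, Q* = 169; post-tax Q = 155.8; deadweight loss = $108.9.
Difference: $90.75 vs $108.9 → market B is larger by $18.15.

Market B, by $18.15.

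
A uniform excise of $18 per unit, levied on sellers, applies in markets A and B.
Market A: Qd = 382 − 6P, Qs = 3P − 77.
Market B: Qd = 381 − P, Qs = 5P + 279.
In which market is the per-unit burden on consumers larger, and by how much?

Market A: pre-tax P* = $51, Q* = 76; post-tax Q = 40; per-unit burden on consumers = $6.
Market B: pre-tax P* = $17, Q* = 364; post-tax Q = 349; per-unit burden on consumers = $15.
Difference: $6 vs $15 → market B is larger by $9.

Market B, by $9.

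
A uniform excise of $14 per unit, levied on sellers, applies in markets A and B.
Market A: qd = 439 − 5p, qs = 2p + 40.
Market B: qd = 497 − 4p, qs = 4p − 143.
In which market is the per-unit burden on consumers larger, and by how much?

Market A: pre-tax p* = $57, q* = 154; post-tax q = 134; per-unit burden on consumers = $4.
Market B: pre-tax p* = $80, q* = 177; post-tax q = 149; per-unit burden on consumers = $7.
Difference: $4 vs $7 → market B is larger by $3.

Market B, by $3.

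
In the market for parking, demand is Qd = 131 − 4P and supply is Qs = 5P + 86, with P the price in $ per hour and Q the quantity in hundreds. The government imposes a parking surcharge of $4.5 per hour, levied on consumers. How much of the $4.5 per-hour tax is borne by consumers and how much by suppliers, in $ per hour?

Consumers bear $2.5 per hour; suppliers bear $2 per hour.

Before the tax: set 131 − 4P = 5P + 86 → P* = $5, Q* = 111.
With the tax collected from consumers, demand (in seller-price terms) shifts: Qd = 131 − 4(P + 4.5).
New equilibrium: consumers pay $7.5, suppliers receive $3, Q = 101. (Wedge: Pb − Ps = 4.5.)
Burden on consumers: $2.5; on suppliers: $2. (They sum to $4.5.)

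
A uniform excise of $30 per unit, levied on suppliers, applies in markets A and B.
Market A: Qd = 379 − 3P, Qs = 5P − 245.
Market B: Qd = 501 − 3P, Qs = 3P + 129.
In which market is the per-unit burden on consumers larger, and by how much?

Market A: pre-tax P* = $78, Q* = 145; post-tax Q = 88.75; per-unit burden on consumers = $18.75.
Market B: pre-tax P* = $62, Q* = 315; post-tax Q = 270; per-unit burden on consumers = $15.
Difference: $18.75 vs $15 → market A is larger by $3.75.

Market A, by $3.75.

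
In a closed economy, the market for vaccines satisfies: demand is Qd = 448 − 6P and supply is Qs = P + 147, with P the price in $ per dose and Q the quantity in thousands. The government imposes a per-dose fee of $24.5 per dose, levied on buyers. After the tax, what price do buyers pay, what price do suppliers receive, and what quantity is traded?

Before the tax: set 448 − 6P = P + 147 → P* = $43, Q* = 190.
With the tax collected from buyers, demand (in seller-price terms) shifts: Qd = 448 − 6(P + 24.5).
New equilibrium: buyers pay $46.5, suppliers receive $22, Q = 169. (Wedge: Pb − Ps = 24.5.)
The less price-elastic side of the market bears the larger share of a per-unit tax.

Buyers pay $46.5; suppliers receive $22; quantity = 169.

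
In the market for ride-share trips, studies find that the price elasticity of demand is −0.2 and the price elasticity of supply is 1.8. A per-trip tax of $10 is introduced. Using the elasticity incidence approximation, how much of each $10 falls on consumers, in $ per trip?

Consumers bear ≈ $9 per trip.

Incidence ratio: consumers' share ≈ εs / (εs + |εd|) = 1.8 / (1.8 + 0.2) = 0.9.
So consumers bear ≈ 0.9 × $10 = $9; suppliers bear $1.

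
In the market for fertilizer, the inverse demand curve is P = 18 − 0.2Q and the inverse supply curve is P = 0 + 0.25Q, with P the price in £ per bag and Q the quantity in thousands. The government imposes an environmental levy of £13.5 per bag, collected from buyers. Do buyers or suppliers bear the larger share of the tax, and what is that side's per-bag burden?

Rewrite in direct form: Qd = 90 − 5P and Qs = 4P.
Before the tax: set 90 − 5P = 4P → P* = £10, Q* = 40.
With the tax collected from buyers, demand (in seller-price terms) shifts: Qd = 90 − 5(P + 13.5).
New equilibrium: buyers pay £16, suppliers receive £2.5, Q = 10. (Wedge: Pb − Ps = 13.5.)
Per-bag burden: buyers £6, suppliers £7.5.
Suppliers take the larger share because supply is less price-elastic here (demand slope 5 vs supply slope 4).

Suppliers bear the larger share: £7.5 per bag.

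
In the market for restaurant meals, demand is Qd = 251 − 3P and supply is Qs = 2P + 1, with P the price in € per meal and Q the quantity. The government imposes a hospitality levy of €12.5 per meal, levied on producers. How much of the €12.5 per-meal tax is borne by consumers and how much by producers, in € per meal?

Before the tax: set 251 − 3P = 2P + 1 → P* = €50, Q* = 101.
With the tax collected from producers, supply shifts: Qs = 2(P − 12.5) + 1.
New equilibrium: consumers pay €55, producers receive €42.5, Q = 86. (Wedge: Pb − Ps = 12.5.)
Burden on consumers: €5; on producers: €7.5. (They sum to €12.5.)
The less price-elastic side of the market bears the larger share of a per-unit tax.

Consumers bear €5 per meal; producers bear €7.5 per meal.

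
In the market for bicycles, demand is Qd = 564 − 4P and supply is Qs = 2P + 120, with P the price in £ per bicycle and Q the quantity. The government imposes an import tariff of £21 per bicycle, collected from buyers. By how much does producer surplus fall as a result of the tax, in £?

Without the tax, 564 − 4P = 2P + 120 gives 6P = 444, so P* = £74 and Q* = 268.
With the tax collected from buyers, demand (in seller-price terms) shifts: Qd = 564 − 4(P + 21).
New equilibrium: buyers pay £81, producers receive £60, Q = 240. (Wedge: Pb − Ps = 21.)
ΔPS is the trapezoid between Q = 240 and Q = 268 of height £14: ½ · (268 + 240) · 14 = £3556.

Producer surplus falls by £3556.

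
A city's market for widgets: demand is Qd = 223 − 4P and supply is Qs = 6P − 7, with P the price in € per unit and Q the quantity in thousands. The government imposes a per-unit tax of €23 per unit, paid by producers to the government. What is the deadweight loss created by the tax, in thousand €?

Deadweight loss = €634.8 thousand.

Before the tax: set 223 − 4P = 6P − 7 → P* = €23, Q* = 131.
With the tax collected from producers, supply shifts: Qs = 6(P − 23) − 7.
New equilibrium: buyers pay €36.8, producers receive €13.8, Q = 75.8. (Wedge: Pb − Ps = 23.)
Quantity falls by |ΔQ| = |131 − 75.8| = 55.2.
DWL = ½ · t · |ΔQ| = ½ · 23 · 55.2 = €634.8.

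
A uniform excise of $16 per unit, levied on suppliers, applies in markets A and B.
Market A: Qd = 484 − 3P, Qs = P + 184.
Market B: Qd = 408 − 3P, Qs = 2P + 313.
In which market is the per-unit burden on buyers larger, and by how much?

Market B, by $2.4.

Market A: pre-tax P* = $75, Q* = 259; post-tax Q = 247; per-unit burden on buyers = $4.
Market B: pre-tax P* = $19, Q* = 351; post-tax Q = 331.8; per-unit burden on buyers = $6.4.
Difference: $4 vs $6.4 → market B is larger by $2.4.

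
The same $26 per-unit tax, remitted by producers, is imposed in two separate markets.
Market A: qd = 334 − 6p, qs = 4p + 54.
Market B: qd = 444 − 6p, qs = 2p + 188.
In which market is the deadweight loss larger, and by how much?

Market A: pre-tax p* = $28, q* = 166; post-tax q = 103.6; deadweight loss = $811.2.
Market B: pre-tax p* = $32, q* = 252; post-tax q = 213; deadweight loss = $507.
Difference: $811.2 vs $507 → market A is larger by $304.2.

Market A, by $304.2.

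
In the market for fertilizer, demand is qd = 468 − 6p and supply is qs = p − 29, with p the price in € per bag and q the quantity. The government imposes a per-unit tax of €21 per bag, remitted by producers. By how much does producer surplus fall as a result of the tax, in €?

Producer surplus falls by €594.

Before the tax: set 468 − 6p = p − 29 → p* = €71, q* = 42.
With the tax collected from producers, supply shifts: qs = (p − 21) − 29.
Solving gives q = 24 with consumers paying €74 and producers receiving €53 (the €21 wedge).
ΔPS is the trapezoid between Q = 24 and Q = 42 of height €18: ½ · (42 + 24) · 18 = €594.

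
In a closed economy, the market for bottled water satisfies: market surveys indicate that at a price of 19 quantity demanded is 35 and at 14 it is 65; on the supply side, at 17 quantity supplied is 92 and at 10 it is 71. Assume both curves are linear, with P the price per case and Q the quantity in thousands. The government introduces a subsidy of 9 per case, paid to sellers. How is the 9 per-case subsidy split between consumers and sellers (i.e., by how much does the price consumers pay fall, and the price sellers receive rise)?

Consumers gain 3 per case; sellers gain 6 per case.

Demand slope: (65 − 35)/(14 − 19) = -6, so Qd = 149 − 6P.
Supply slope: (71 − 92)/(10 − 17) = 3, so Qs = 3P + 41.
Before the subsidy: set 149 − 6P = 3P + 41 → P* = 12, Q* = 77.
With a per-unit subsidy paid to sellers, each receives P + 9 per unit sold, so supply becomes Qs = 3(P + 9) + 41.
Solving gives Q = 95 with consumers paying 9 and sellers receiving 18 (the 9 wedge).
Gain to consumers: 3; to sellers: 6. (They sum to 9.)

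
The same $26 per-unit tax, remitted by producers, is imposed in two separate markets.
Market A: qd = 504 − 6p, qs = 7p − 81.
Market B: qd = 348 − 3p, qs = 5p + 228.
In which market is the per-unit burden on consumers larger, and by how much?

Market B, by $2.25.

Market A: pre-tax p* = $45, q* = 234; post-tax q = 150; per-unit burden on consumers = $14.
Market B: pre-tax p* = $15, q* = 303; post-tax q = 254.25; per-unit burden on consumers = $16.25.
Difference: $14 vs $16.25 → market B is larger by $2.25.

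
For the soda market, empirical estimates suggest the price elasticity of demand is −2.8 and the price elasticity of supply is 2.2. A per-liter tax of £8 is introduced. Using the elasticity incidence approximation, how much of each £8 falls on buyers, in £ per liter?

Incidence ratio: buyers' share ≈ εs / (εs + |εd|) = 2.2 / (2.2 + 2.8) = 0.44.
So buyers bear ≈ 0.44 × £8 = £3.52; producers bear £4.48.

Buyers bear ≈ £3.52 per liter.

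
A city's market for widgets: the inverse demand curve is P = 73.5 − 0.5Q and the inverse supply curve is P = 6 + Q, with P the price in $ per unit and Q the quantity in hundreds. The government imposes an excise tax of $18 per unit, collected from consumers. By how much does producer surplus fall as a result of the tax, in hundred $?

Rewrite in direct form: Qd = 147 − 2P and Qs = P − 6.
Before the tax: set 147 − 2P = P − 6 → P* = $51, Q* = 45.
With the tax collected from consumers, demand (in seller-price terms) shifts: Qd = 147 − 2(P + 18).
Solving gives Q = 33 with consumers paying $57 and producers receiving $39 (the $18 wedge).
ΔPS is the trapezoid between Q = 33 and Q = 45 of height $12: ½ · (45 + 33) · 12 = $468.

Producer surplus falls by $468 hundred.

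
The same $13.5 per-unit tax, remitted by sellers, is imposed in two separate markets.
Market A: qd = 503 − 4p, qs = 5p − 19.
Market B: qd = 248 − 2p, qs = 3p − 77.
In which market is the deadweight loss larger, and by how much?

Market A: pre-tax p* = $58, q* = 271; post-tax q = 241; deadweight loss = $202.5.
Market B: pre-tax p* = $65, q* = 118; post-tax q = 101.8; deadweight loss = $109.35.
Difference: $202.5 vs $109.35 → market A is larger by $93.15.

Market A, by $93.15.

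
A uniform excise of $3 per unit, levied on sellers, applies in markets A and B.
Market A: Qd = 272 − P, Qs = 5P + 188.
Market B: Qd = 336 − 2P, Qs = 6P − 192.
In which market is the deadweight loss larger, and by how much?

Market B, by $3.

Market A: pre-tax P* = $14, Q* = 258; post-tax Q = 255.5; deadweight loss = $3.75.
Market B: pre-tax P* = $66, Q* = 204; post-tax Q = 199.5; deadweight loss = $6.75.
Difference: $3.75 vs $6.75 → market B is larger by $3.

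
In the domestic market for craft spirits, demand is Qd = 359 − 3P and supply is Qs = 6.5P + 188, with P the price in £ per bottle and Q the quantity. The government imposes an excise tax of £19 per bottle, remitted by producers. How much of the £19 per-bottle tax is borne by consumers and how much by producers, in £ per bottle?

Consumers bear £13 per bottle; producers bear £6 per bottle.

Before the tax: set 359 − 3P = 6.5P + 188 → P* = £18, Q* = 305.
With the tax collected from producers, supply shifts: Qs = 6.5(P − 19) + 188.
Solving gives Q = 266 with consumers paying £31 and producers receiving £12 (the £19 wedge).
Burden on consumers: £13; on producers: £6. (They sum to £19.)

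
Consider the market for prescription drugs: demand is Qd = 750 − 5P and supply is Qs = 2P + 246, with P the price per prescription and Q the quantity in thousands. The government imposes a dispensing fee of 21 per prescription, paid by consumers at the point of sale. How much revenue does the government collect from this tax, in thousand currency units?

Without the tax, 750 − 5P = 2P + 246 gives 7P = 504, so P* = 72 and Q* = 390.
With the tax collected from consumers, demand (in seller-price terms) shifts: Qd = 750 − 5(P + 21).
Solving gives Q = 360 with consumers paying 78 and producers receiving 57 (the 21 wedge).
Revenue = t · Q = 21 · 360 = 7560.

Tax revenue = 7560 thousand.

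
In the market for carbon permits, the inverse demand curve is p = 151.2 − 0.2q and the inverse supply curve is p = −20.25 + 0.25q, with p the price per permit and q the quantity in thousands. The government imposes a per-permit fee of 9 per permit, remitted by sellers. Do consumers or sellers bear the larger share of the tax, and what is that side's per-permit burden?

Inverting to q(p) form: qd = 756 − 5p; qs = 4p + 81.
Before the tax: set 756 − 5p = 4p + 81 → p* = 75, q* = 381.
With the tax collected from sellers, supply shifts: qs = 4(p − 9) + 81.
New equilibrium: consumers pay 79, sellers receive 70, q = 361. (Wedge: pb − ps = 9.)
Per-permit burden: consumers 4, sellers 5.
Sellers take the larger share because supply is less price-elastic here (demand slope 5 vs supply slope 4).

Sellers bear the larger share: 5 per permit.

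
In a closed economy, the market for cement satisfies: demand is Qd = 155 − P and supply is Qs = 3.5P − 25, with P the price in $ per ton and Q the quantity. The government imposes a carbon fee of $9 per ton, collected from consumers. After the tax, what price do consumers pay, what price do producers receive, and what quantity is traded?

Without the tax, 155 − P = 3.5P − 25 gives 4.5P = 180, so P* = $40 and Q* = 115.
With the tax collected from consumers, demand (in seller-price terms) shifts: Qd = 155 − (P + 9).
New equilibrium: consumers pay $47, producers receive $38, Q = 108. (Wedge: Pb − Ps = 9.)
The less price-elastic side of the market bears the larger share of a per-unit tax.

Consumers pay $47; producers receive $38; quantity = 108.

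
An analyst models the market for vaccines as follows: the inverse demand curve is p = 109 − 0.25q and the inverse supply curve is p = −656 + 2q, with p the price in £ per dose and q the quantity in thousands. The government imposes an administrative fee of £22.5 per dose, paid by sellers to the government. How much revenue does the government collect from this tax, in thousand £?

Tax revenue = £7425 thousand.

Rewrite in direct form: qd = 436 − 4p and qs = 0.5p + 328.
Without the tax, 436 − 4p = 0.5p + 328 gives 4.5p = 108, so p* = £24 and q* = 340.
With the tax collected from sellers, supply shifts: qs = 0.5(p − 22.5) + 328.
Solving gives q = 330 with consumers paying £26.5 and sellers receiving £4 (the £22.5 wedge).
Revenue = t · Q = 22.5 · 330 = £7425.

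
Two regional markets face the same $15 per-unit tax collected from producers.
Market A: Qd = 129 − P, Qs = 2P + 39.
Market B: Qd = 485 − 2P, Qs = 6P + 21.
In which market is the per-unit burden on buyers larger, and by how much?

Market B, by $1.25.

Market A: pre-tax P* = $30, Q* = 99; post-tax Q = 89; per-unit burden on buyers = $10.
Market B: pre-tax P* = $58, Q* = 369; post-tax Q = 346.5; per-unit burden on buyers = $11.25.
Difference: $10 vs $11.25 → market B is larger by $1.25.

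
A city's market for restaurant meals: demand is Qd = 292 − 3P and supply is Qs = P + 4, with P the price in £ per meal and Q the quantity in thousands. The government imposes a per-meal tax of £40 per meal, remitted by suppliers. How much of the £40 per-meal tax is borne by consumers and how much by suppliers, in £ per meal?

Before the tax: set 292 − 3P = P + 4 → P* = £72, Q* = 76.
With the tax collected from suppliers, supply shifts: Qs = (P − 40) + 4.
Solving gives Q = 46 with consumers paying £82 and suppliers receiving £42 (the £40 wedge).
Burden on consumers: £10; on suppliers: £30. (They sum to £40.)

Consumers bear £10 per meal; suppliers bear £30 per meal.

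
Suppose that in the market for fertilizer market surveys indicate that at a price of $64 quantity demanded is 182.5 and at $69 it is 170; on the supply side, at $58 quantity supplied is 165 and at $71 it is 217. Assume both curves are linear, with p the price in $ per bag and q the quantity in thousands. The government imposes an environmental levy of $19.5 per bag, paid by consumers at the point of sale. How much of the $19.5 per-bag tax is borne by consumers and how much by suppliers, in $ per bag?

Consumers bear $12 per bag; suppliers bear $7.5 per bag.

Demand slope: (170 − 182.5)/(69 − 64) = -2.5, so qd = 342.5 − 2.5p.
Supply slope: (217 − 165)/(71 − 58) = 4, so qs = 4p − 67.
Before the tax: set 342.5 − 2.5p = 4p − 67 → p* = $63, q* = 185.
With the tax collected from consumers, demand (in seller-price terms) shifts: qd = 342.5 − 2.5(p + 19.5).
Solving gives q = 155 with consumers paying $75 and suppliers receiving $55.5 (the $19.5 wedge).
Burden on consumers: $12; on suppliers: $7.5. (They sum to $19.5.)
The less price-elastic side of the market bears the larger share of a per-unit tax.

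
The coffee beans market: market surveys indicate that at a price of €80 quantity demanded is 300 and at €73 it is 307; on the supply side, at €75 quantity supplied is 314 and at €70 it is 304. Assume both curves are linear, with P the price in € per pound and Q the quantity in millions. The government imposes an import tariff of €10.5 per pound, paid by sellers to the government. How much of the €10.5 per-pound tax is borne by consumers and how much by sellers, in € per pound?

Consumers bear €7 per pound; sellers bear €3.5 per pound.

Demand slope: (307 − 300)/(73 − 80) = -1, so Qd = 380 − P.
Supply slope: (304 − 314)/(70 − 75) = 2, so Qs = 2P + 164.
Without the tax, 380 − P = 2P + 164 gives 3P = 216, so P* = €72 and Q* = 308.
With the tax collected from sellers, supply shifts: Qs = 2(P − 10.5) + 164.
Solving gives Q = 301 with consumers paying €79 and sellers receiving €68.5 (the €10.5 wedge).
Burden on consumers: €7; on sellers: €3.5. (They sum to €10.5.)
The less price-elastic side of the market bears the larger share of a per-unit tax.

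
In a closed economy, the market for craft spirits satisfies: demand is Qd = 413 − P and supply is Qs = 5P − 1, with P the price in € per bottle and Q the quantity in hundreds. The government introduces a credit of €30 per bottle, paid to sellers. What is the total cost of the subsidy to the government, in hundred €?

Before the subsidy: set 413 − P = 5P − 1 → P* = €69, Q* = 344.
With a per-unit subsidy paid to sellers, each receives P + 30 per unit sold, so supply becomes Qs = 5(P + 30) − 1.
New equilibrium: consumers pay €44, sellers receive €74, Q = 369. (Wedge: Pb − Ps = −30.)
Outlay = t · Q = 30 · 369 = €11070.

Government outlay = €11070 hundred.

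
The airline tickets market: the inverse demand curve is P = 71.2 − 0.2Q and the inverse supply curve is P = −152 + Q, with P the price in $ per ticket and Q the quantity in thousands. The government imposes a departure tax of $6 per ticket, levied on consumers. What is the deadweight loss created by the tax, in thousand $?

Inverting to Q(P) form: Qd = 356 − 5P; Qs = P + 152.
Before the tax: set 356 − 5P = P + 152 → P* = $34, Q* = 186.
With the tax collected from consumers, demand (in seller-price terms) shifts: Qd = 356 − 5(P + 6).
New equilibrium: consumers pay $35, suppliers receive $29, Q = 181. (Wedge: Pb − Ps = 6.)
Quantity falls by |ΔQ| = |186 − 181| = 5.
DWL = ½ · t · |ΔQ| = ½ · 6 · 5 = $15.

Deadweight loss = $15 thousand.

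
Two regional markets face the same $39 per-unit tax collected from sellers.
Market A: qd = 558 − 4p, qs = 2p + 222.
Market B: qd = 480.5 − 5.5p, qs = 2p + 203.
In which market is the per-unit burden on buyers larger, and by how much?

Market A, by $2.6.

Market A: pre-tax p* = $56, q* = 334; post-tax q = 282; per-unit burden on buyers = $13.
Market B: pre-tax p* = $37, q* = 277; post-tax q = 219.8; per-unit burden on buyers = $10.4.
Difference: $13 vs $10.4 → market A is larger by $2.6.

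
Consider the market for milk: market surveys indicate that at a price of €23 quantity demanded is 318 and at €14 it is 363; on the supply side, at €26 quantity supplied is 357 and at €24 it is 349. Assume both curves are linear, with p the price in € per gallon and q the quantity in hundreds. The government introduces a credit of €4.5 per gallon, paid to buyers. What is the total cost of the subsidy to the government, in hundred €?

Demand slope: (363 − 318)/(14 − 23) = -5, so qd = 433 − 5p.
Supply slope: (349 − 357)/(24 − 26) = 4, so qs = 4p + 253.
Without the subsidy, 433 − 5p = 4p + 253 gives 9p = 180, so p* = €20 and q* = 333.
With a per-unit subsidy paid to buyers, each effectively pays p − 4.5, so demand becomes qd = 433 − 5(p − 4.5).
Solving gives q = 343 with buyers paying €18 and producers receiving €22.5 (the €4.5 wedge).
Outlay = t · Q = 4.5 · 343 = €1543.5.

Government outlay = €1543.5 hundred.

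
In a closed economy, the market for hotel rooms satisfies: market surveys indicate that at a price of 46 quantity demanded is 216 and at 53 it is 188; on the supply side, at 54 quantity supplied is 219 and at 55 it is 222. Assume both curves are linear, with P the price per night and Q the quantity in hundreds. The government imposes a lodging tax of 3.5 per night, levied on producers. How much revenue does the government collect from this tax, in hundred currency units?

Demand slope: (188 − 216)/(53 − 46) = -4, so Qd = 400 − 4P.
Supply slope: (222 − 219)/(55 − 54) = 3, so Qs = 3P + 57.
Without the tax, 400 − 4P = 3P + 57 gives 7P = 343, so P* = 49 and Q* = 204.
With the tax collected from producers, supply shifts: Qs = 3(P − 3.5) + 57.
Solving gives Q = 198 with buyers paying 50.5 and producers receiving 47 (the 3.5 wedge).
Revenue = t · Q = 3.5 · 198 = 693.

Tax revenue = 693 hundred.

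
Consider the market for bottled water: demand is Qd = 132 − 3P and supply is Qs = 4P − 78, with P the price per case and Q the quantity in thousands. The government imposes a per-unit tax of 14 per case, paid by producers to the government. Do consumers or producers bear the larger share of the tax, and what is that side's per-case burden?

Consumers bear the larger share: 8 per case.

Without the tax, 132 − 3P = 4P − 78 gives 7P = 210, so P* = 30 and Q* = 42.
With the tax collected from producers, supply shifts: Qs = 4(P − 14) − 78.
Solving gives Q = 18 with consumers paying 38 and producers receiving 24 (the 14 wedge).
Per-case burden: consumers 8, producers 6.
Consumers take the larger share because demand is less price-elastic here (demand slope 3 vs supply slope 4).
The less price-elastic side of the market bears the larger share of a per-unit tax.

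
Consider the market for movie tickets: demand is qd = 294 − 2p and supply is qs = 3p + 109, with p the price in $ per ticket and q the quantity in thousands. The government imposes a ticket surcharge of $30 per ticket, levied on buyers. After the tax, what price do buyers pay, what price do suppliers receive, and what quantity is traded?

Before the tax: set 294 − 2p = 3p + 109 → p* = $37, q* = 220.
With the tax collected from buyers, demand (in seller-price terms) shifts: qd = 294 − 2(p + 30).
New equilibrium: buyers pay $55, suppliers receive $25, q = 184. (Wedge: pb − ps = 30.)

Buyers pay $55; suppliers receive $25; quantity = 184.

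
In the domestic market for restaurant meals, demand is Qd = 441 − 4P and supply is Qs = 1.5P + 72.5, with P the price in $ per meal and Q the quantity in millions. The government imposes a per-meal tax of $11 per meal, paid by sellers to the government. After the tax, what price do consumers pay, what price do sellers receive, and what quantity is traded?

Before the tax: set 441 − 4P = 1.5P + 72.5 → P* = $67, Q* = 173.
With the tax collected from sellers, supply shifts: Qs = 1.5(P − 11) + 72.5.
New equilibrium: consumers pay $70, sellers receive $59, Q = 161. (Wedge: Pb − Ps = 11.)
The less price-elastic side of the market bears the larger share of a per-unit tax.

Consumers pay $70; sellers receive $59; quantity = 161.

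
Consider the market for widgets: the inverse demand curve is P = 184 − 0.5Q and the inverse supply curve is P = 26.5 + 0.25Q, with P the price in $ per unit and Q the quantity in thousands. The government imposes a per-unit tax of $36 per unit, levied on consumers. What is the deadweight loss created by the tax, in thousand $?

Deadweight loss = $864 thousand.

Inverting to Q(P) form: Qd = 368 − 2P; Qs = 4P − 106.
Before the tax: set 368 − 2P = 4P − 106 → P* = $79, Q* = 210.
With the tax collected from consumers, demand (in seller-price terms) shifts: Qd = 368 − 2(P + 36).
New equilibrium: consumers pay $103, sellers receive $67, Q = 162. (Wedge: Pb − Ps = 36.)
Quantity falls by |ΔQ| = |210 − 162| = 48.
DWL = ½ · t · |ΔQ| = ½ · 36 · 48 = $864.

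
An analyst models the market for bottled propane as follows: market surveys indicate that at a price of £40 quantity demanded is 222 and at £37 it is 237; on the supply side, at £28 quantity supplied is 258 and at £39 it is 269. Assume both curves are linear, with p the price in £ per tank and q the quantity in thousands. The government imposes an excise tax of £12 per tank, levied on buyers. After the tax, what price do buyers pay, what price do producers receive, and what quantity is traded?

Buyers pay £34; producers receive £22; quantity = 252.

Demand slope: (237 − 222)/(37 − 40) = -5, so qd = 422 − 5p.
Supply slope: (269 − 258)/(39 − 28) = 1, so qs = p + 230.
Before the tax: set 422 − 5p = p + 230 → p* = £32, q* = 262.
With the tax collected from buyers, demand (in seller-price terms) shifts: qd = 422 − 5(p + 12).
New equilibrium: buyers pay £34, producers receive £22, q = 252. (Wedge: pb − ps = 12.)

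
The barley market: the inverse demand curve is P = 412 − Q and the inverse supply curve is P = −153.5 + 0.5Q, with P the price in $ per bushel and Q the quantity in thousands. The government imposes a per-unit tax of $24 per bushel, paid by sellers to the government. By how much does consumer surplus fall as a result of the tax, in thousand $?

Consumer surplus falls by $5904 thousand.

Inverting to Q(P) form: Qd = 412 − P; Qs = 2P + 307.
Without the tax, 412 − P = 2P + 307 gives 3P = 105, so P* = $35 and Q* = 377.
With the tax collected from sellers, supply shifts: Qs = 2(P − 24) + 307.
New equilibrium: consumers pay $51, sellers receive $27, Q = 361. (Wedge: Pb − Ps = 24.)
ΔCS is the trapezoid between Q = 361 and Q = 377 of height $16: ½ · (377 + 361) · 16 = $5904.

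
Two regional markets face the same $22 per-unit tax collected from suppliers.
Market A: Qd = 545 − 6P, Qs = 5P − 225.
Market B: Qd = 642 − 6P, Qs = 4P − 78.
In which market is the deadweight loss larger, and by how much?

Market A: pre-tax P* = $70, Q* = 125; post-tax Q = 65; deadweight loss = $660.
Market B: pre-tax P* = $72, Q* = 210; post-tax Q = 157.2; deadweight loss = $580.8.
Difference: $660 vs $580.8 → market A is larger by $79.2.

Market A, by $79.2.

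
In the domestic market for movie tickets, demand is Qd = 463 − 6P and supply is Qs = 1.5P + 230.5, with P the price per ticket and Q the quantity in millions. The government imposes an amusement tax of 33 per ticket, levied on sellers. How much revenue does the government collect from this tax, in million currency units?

Without the tax, 463 − 6P = 1.5P + 230.5 gives 7.5P = 232.5, so P* = 31 and Q* = 277.
With the tax collected from sellers, supply shifts: Qs = 1.5(P − 33) + 230.5.
Solving gives Q = 237.4 with buyers paying 37.6 and sellers receiving 4.6 (the 33 wedge).
Revenue = t · Q = 33 · 237.4 = 7834.2.

Tax revenue = 7834.2 million.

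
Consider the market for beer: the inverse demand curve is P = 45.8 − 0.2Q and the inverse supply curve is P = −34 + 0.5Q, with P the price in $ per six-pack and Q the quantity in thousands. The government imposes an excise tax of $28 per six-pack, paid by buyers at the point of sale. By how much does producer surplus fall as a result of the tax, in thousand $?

Producer surplus falls by $1880 thousand.

Inverting to Q(P) form: Qd = 229 − 5P; Qs = 2P + 68.
Without the tax, 229 − 5P = 2P + 68 gives 7P = 161, so P* = $23 and Q* = 114.
With the tax collected from buyers, demand (in seller-price terms) shifts: Qd = 229 − 5(P + 28).
New equilibrium: buyers pay $31, sellers receive $3, Q = 74. (Wedge: Pb − Ps = 28.)
ΔPS is the trapezoid between Q = 74 and Q = 114 of height $20: ½ · (114 + 74) · 20 = $1880.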